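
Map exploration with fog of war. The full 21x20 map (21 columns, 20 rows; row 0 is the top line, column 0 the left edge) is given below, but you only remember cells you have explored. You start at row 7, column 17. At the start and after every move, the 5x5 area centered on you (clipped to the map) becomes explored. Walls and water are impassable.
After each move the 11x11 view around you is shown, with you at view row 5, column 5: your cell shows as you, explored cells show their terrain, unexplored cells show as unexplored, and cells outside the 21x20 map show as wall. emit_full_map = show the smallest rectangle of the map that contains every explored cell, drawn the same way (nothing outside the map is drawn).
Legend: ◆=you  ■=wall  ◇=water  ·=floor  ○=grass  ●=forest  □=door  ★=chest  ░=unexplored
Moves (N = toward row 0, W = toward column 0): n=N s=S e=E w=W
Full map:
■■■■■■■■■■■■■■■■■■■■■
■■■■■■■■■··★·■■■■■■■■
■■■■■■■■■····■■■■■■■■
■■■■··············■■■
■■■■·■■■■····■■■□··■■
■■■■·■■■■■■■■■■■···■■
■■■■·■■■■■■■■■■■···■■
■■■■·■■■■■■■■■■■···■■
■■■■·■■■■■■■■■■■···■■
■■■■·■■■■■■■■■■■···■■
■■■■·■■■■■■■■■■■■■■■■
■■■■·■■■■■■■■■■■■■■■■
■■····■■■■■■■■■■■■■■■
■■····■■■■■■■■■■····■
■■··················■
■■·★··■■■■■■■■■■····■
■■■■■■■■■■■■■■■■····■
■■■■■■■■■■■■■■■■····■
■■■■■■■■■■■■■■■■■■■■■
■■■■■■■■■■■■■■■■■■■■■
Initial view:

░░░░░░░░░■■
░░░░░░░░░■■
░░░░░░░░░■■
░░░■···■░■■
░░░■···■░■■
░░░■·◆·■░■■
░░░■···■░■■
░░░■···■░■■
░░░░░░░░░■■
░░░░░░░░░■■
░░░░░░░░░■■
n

░░░░░░░░░■■
░░░░░░░░░■■
░░░░░░░░░■■
░░░■□··■░■■
░░░■···■░■■
░░░■·◆·■░■■
░░░■···■░■■
░░░■···■░■■
░░░■···■░■■
░░░░░░░░░■■
░░░░░░░░░■■

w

░░░░░░░░░░■
░░░░░░░░░░■
░░░░░░░░░░■
░░░■■□··■░■
░░░■■···■░■
░░░■■◆··■░■
░░░■■···■░■
░░░■■···■░■
░░░░■···■░■
░░░░░░░░░░■
░░░░░░░░░░■

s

░░░░░░░░░░■
░░░░░░░░░░■
░░░■■□··■░■
░░░■■···■░■
░░░■■···■░■
░░░■■◆··■░■
░░░■■···■░■
░░░■■···■░■
░░░░░░░░░░■
░░░░░░░░░░■
░░░░░░░░░░■

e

░░░░░░░░░■■
░░░░░░░░░■■
░░■■□··■░■■
░░■■···■░■■
░░■■···■░■■
░░■■·◆·■░■■
░░■■···■░■■
░░■■···■░■■
░░░░░░░░░■■
░░░░░░░░░■■
░░░░░░░░░■■

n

░░░░░░░░░■■
░░░░░░░░░■■
░░░░░░░░░■■
░░■■□··■░■■
░░■■···■░■■
░░■■·◆·■░■■
░░■■···■░■■
░░■■···■░■■
░░■■···■░■■
░░░░░░░░░■■
░░░░░░░░░■■

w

░░░░░░░░░░■
░░░░░░░░░░■
░░░░░░░░░░■
░░░■■□··■░■
░░░■■···■░■
░░░■■◆··■░■
░░░■■···■░■
░░░■■···■░■
░░░■■···■░■
░░░░░░░░░░■
░░░░░░░░░░■

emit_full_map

■■□··■
■■···■
■■◆··■
■■···■
■■···■
■■···■

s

░░░░░░░░░░■
░░░░░░░░░░■
░░░■■□··■░■
░░░■■···■░■
░░░■■···■░■
░░░■■◆··■░■
░░░■■···■░■
░░░■■···■░■
░░░░░░░░░░■
░░░░░░░░░░■
░░░░░░░░░░■

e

░░░░░░░░░■■
░░░░░░░░░■■
░░■■□··■░■■
░░■■···■░■■
░░■■···■░■■
░░■■·◆·■░■■
░░■■···■░■■
░░■■···■░■■
░░░░░░░░░■■
░░░░░░░░░■■
░░░░░░░░░■■

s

░░░░░░░░░■■
░░■■□··■░■■
░░■■···■░■■
░░■■···■░■■
░░■■···■░■■
░░■■·◆·■░■■
░░■■···■░■■
░░░■■■■■░■■
░░░░░░░░░■■
░░░░░░░░░■■
░░░░░░░░░■■

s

░░■■□··■░■■
░░■■···■░■■
░░■■···■░■■
░░■■···■░■■
░░■■···■░■■
░░■■·◆·■░■■
░░░■■■■■░■■
░░░■■■■■░■■
░░░░░░░░░■■
░░░░░░░░░■■
░░░░░░░░░■■

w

░░░■■□··■░■
░░░■■···■░■
░░░■■···■░■
░░░■■···■░■
░░░■■···■░■
░░░■■◆··■░■
░░░■■■■■■░■
░░░■■■■■■░■
░░░░░░░░░░■
░░░░░░░░░░■
░░░░░░░░░░■

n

░░░░░░░░░░■
░░░■■□··■░■
░░░■■···■░■
░░░■■···■░■
░░░■■···■░■
░░░■■◆··■░■
░░░■■···■░■
░░░■■■■■■░■
░░░■■■■■■░■
░░░░░░░░░░■
░░░░░░░░░░■

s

░░░■■□··■░■
░░░■■···■░■
░░░■■···■░■
░░░■■···■░■
░░░■■···■░■
░░░■■◆··■░■
░░░■■■■■■░■
░░░■■■■■■░■
░░░░░░░░░░■
░░░░░░░░░░■
░░░░░░░░░░■

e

░░■■□··■░■■
░░■■···■░■■
░░■■···■░■■
░░■■···■░■■
░░■■···■░■■
░░■■·◆·■░■■
░░■■■■■■░■■
░░■■■■■■░■■
░░░░░░░░░■■
░░░░░░░░░■■
░░░░░░░░░■■

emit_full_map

■■□··■
■■···■
■■···■
■■···■
■■···■
■■·◆·■
■■■■■■
■■■■■■

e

░■■□··■░■■■
░■■···■░■■■
░■■···■░■■■
░■■···■■■■■
░■■···■■■■■
░■■··◆■■■■■
░■■■■■■■■■■
░■■■■■■■■■■
░░░░░░░░■■■
░░░░░░░░■■■
░░░░░░░░■■■

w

░░■■□··■░■■
░░■■···■░■■
░░■■···■░■■
░░■■···■■■■
░░■■···■■■■
░░■■·◆·■■■■
░░■■■■■■■■■
░░■■■■■■■■■
░░░░░░░░░■■
░░░░░░░░░■■
░░░░░░░░░■■

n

░░░░░░░░░■■
░░■■□··■░■■
░░■■···■░■■
░░■■···■░■■
░░■■···■■■■
░░■■·◆·■■■■
░░■■···■■■■
░░■■■■■■■■■
░░■■■■■■■■■
░░░░░░░░░■■
░░░░░░░░░■■

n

░░░░░░░░░■■
░░░░░░░░░■■
░░■■□··■░■■
░░■■···■░■■
░░■■···■░■■
░░■■·◆·■■■■
░░■■···■■■■
░░■■···■■■■
░░■■■■■■■■■
░░■■■■■■■■■
░░░░░░░░░■■

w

░░░░░░░░░░■
░░░░░░░░░░■
░░░■■□··■░■
░░░■■···■░■
░░░■■···■░■
░░░■■◆··■■■
░░░■■···■■■
░░░■■···■■■
░░░■■■■■■■■
░░░■■■■■■■■
░░░░░░░░░░■

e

░░░░░░░░░■■
░░░░░░░░░■■
░░■■□··■░■■
░░■■···■░■■
░░■■···■░■■
░░■■·◆·■■■■
░░■■···■■■■
░░■■···■■■■
░░■■■■■■■■■
░░■■■■■■■■■
░░░░░░░░░■■

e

░░░░░░░░■■■
░░░░░░░░■■■
░■■□··■░■■■
░■■···■■■■■
░■■···■■■■■
░■■··◆■■■■■
░■■···■■■■■
░■■···■■■■■
░■■■■■■■■■■
░■■■■■■■■■■
░░░░░░░░■■■

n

░░░░░░░░■■■
░░░░░░░░■■■
░░░░░░░░■■■
░■■□··■■■■■
░■■···■■■■■
░■■··◆■■■■■
░■■···■■■■■
░■■···■■■■■
░■■···■■■■■
░■■■■■■■■■■
░■■■■■■■■■■

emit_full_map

■■□··■■
■■···■■
■■··◆■■
■■···■■
■■···■■
■■···■■
■■■■■■■
■■■■■■■

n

░░░░░░░░■■■
░░░░░░░░■■■
░░░░░░░░■■■
░░░··■■■■■■
░■■□··■■■■■
░■■··◆■■■■■
░■■···■■■■■
░■■···■■■■■
░■■···■■■■■
░■■···■■■■■
░■■■■■■■■■■

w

░░░░░░░░░■■
░░░░░░░░░■■
░░░░░░░░░■■
░░░···■■■■■
░░■■□··■■■■
░░■■·◆·■■■■
░░■■···■■■■
░░■■···■■■■
░░■■···■■■■
░░■■···■■■■
░░■■■■■■■■■

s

░░░░░░░░░■■
░░░░░░░░░■■
░░░···■■■■■
░░■■□··■■■■
░░■■···■■■■
░░■■·◆·■■■■
░░■■···■■■■
░░■■···■■■■
░░■■···■■■■
░░■■■■■■■■■
░░■■■■■■■■■

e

░░░░░░░░■■■
░░░░░░░░■■■
░░···■■■■■■
░■■□··■■■■■
░■■···■■■■■
░■■··◆■■■■■
░■■···■■■■■
░■■···■■■■■
░■■···■■■■■
░■■■■■■■■■■
░■■■■■■■■■■

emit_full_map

░···■■■
■■□··■■
■■···■■
■■··◆■■
■■···■■
■■···■■
■■···■■
■■■■■■■
■■■■■■■

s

░░░░░░░░■■■
░░···■■■■■■
░■■□··■■■■■
░■■···■■■■■
░■■···■■■■■
░■■··◆■■■■■
░■■···■■■■■
░■■···■■■■■
░■■■■■■■■■■
░■■■■■■■■■■
░░░░░░░░■■■

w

░░░░░░░░░■■
░░░···■■■■■
░░■■□··■■■■
░░■■···■■■■
░░■■···■■■■
░░■■·◆·■■■■
░░■■···■■■■
░░■■···■■■■
░░■■■■■■■■■
░░■■■■■■■■■
░░░░░░░░░■■

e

░░░░░░░░■■■
░░···■■■■■■
░■■□··■■■■■
░■■···■■■■■
░■■···■■■■■
░■■··◆■■■■■
░■■···■■■■■
░■■···■■■■■
░■■■■■■■■■■
░■■■■■■■■■■
░░░░░░░░■■■

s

░░···■■■■■■
░■■□··■■■■■
░■■···■■■■■
░■■···■■■■■
░■■···■■■■■
░■■··◆■■■■■
░■■···■■■■■
░■■■■■■■■■■
░■■■■■■■■■■
░░░░░░░░■■■
░░░░░░░░■■■

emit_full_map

░···■■■
■■□··■■
■■···■■
■■···■■
■■···■■
■■··◆■■
■■···■■
■■■■■■■
■■■■■■■


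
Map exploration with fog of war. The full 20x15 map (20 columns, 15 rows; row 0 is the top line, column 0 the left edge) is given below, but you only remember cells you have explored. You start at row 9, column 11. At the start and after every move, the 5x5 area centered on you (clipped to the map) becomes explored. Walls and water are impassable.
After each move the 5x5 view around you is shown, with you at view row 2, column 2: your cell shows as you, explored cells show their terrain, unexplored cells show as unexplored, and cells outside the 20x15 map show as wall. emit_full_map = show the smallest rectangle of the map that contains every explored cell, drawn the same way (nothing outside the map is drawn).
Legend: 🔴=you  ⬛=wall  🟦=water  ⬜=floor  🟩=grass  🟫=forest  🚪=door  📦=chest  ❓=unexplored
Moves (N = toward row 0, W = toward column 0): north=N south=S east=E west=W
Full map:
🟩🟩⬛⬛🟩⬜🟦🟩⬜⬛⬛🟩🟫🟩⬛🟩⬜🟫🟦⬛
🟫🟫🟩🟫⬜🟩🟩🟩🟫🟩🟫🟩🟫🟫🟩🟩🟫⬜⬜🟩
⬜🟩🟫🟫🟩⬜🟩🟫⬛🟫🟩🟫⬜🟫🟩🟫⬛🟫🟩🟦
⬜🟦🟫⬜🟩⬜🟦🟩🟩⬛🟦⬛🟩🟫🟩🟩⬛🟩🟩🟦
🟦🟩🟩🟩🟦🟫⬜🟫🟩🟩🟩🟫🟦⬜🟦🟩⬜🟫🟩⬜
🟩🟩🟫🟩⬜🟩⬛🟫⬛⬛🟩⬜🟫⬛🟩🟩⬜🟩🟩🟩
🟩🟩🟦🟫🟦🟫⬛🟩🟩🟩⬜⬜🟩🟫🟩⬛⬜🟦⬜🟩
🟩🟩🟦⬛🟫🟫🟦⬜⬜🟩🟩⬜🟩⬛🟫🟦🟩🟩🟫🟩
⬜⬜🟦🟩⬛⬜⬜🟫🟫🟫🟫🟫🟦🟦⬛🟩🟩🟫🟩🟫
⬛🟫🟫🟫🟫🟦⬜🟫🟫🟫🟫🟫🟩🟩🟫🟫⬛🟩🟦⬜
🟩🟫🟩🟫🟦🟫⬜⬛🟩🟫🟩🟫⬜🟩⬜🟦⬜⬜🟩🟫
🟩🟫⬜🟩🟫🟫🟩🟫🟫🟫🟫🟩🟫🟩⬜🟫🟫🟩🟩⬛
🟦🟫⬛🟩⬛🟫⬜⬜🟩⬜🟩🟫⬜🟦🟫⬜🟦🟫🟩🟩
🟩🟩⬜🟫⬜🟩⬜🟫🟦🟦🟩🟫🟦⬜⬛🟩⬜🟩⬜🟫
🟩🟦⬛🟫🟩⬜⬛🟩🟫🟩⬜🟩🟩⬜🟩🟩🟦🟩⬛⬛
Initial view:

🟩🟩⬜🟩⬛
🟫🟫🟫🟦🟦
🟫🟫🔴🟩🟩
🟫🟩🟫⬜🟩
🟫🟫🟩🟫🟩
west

⬜🟩🟩⬜🟩
🟫🟫🟫🟫🟦
🟫🟫🔴🟫🟩
🟩🟫🟩🟫⬜
🟫🟫🟫🟩🟫

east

🟩🟩⬜🟩⬛
🟫🟫🟫🟦🟦
🟫🟫🔴🟩🟩
🟫🟩🟫⬜🟩
🟫🟫🟩🟫🟩

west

⬜🟩🟩⬜🟩
🟫🟫🟫🟫🟦
🟫🟫🔴🟫🟩
🟩🟫🟩🟫⬜
🟫🟫🟫🟩🟫

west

⬜⬜🟩🟩⬜
🟫🟫🟫🟫🟫
🟫🟫🔴🟫🟫
⬛🟩🟫🟩🟫
🟫🟫🟫🟫🟩

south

🟫🟫🟫🟫🟫
🟫🟫🟫🟫🟫
⬛🟩🔴🟩🟫
🟫🟫🟫🟫🟩
⬜🟩⬜🟩🟫

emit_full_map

⬜⬜🟩🟩⬜🟩⬛
🟫🟫🟫🟫🟫🟦🟦
🟫🟫🟫🟫🟫🟩🟩
⬛🟩🔴🟩🟫⬜🟩
🟫🟫🟫🟫🟩🟫🟩
⬜🟩⬜🟩🟫❓❓

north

⬜⬜🟩🟩⬜
🟫🟫🟫🟫🟫
🟫🟫🔴🟫🟫
⬛🟩🟫🟩🟫
🟫🟫🟫🟫🟩

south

🟫🟫🟫🟫🟫
🟫🟫🟫🟫🟫
⬛🟩🔴🟩🟫
🟫🟫🟫🟫🟩
⬜🟩⬜🟩🟫

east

🟫🟫🟫🟫🟦
🟫🟫🟫🟫🟩
🟩🟫🔴🟫⬜
🟫🟫🟫🟩🟫
🟩⬜🟩🟫⬜


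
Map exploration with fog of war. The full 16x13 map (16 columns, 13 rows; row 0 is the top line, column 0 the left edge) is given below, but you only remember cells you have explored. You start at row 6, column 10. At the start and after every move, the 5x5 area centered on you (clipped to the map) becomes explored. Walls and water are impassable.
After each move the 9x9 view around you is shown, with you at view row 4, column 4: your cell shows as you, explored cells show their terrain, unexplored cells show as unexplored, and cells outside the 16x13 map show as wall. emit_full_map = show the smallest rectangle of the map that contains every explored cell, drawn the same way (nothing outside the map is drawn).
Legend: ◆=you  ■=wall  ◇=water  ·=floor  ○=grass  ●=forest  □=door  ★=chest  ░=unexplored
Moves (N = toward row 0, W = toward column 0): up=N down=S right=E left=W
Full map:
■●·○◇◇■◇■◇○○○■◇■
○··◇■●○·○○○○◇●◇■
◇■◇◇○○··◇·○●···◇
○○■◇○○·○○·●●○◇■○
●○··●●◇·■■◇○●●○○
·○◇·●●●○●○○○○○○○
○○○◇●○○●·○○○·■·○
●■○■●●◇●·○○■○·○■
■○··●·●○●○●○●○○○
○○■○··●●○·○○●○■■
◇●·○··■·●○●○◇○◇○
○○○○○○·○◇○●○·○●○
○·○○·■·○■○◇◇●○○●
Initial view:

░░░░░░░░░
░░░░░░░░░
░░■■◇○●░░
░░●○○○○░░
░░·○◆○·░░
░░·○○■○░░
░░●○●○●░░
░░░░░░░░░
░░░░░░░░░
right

░░░░░░░░░
░░░░░░░░░
░■■◇○●●░░
░●○○○○○░░
░·○○◆·■░░
░·○○■○·░░
░●○●○●○░░
░░░░░░░░░
░░░░░░░░░

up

░░░░░░░░░
░░░░░░░░░
░░·●●○◇░░
░■■◇○●●░░
░●○○◆○○░░
░·○○○·■░░
░·○○■○·░░
░●○●○●○░░
░░░░░░░░░

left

░░░░░░░░░
░░░░░░░░░
░░○·●●○◇░
░░■■◇○●●░
░░●○◆○○○░
░░·○○○·■░
░░·○○■○·░
░░●○●○●○░
░░░░░░░░░

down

░░░░░░░░░
░░○·●●○◇░
░░■■◇○●●░
░░●○○○○○░
░░·○◆○·■░
░░·○○■○·░
░░●○●○●○░
░░░░░░░░░
░░░░░░░░░

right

░░░░░░░░░
░○·●●○◇░░
░■■◇○●●░░
░●○○○○○░░
░·○○◆·■░░
░·○○■○·░░
░●○●○●○░░
░░░░░░░░░
░░░░░░░░░

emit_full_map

○·●●○◇
■■◇○●●
●○○○○○
·○○◆·■
·○○■○·
●○●○●○

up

░░░░░░░░░
░░░░░░░░░
░○·●●○◇░░
░■■◇○●●░░
░●○○◆○○░░
░·○○○·■░░
░·○○■○·░░
░●○●○●○░░
░░░░░░░░░

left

░░░░░░░░░
░░░░░░░░░
░░○·●●○◇░
░░■■◇○●●░
░░●○◆○○○░
░░·○○○·■░
░░·○○■○·░
░░●○●○●○░
░░░░░░░░░

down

░░░░░░░░░
░░○·●●○◇░
░░■■◇○●●░
░░●○○○○○░
░░·○◆○·■░
░░·○○■○·░
░░●○●○●○░
░░░░░░░░░
░░░░░░░░░

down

░░○·●●○◇░
░░■■◇○●●░
░░●○○○○○░
░░·○○○·■░
░░·○◆■○·░
░░●○●○●○░
░░○·○○●░░
░░░░░░░░░
░░░░░░░░░

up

░░░░░░░░░
░░○·●●○◇░
░░■■◇○●●░
░░●○○○○○░
░░·○◆○·■░
░░·○○■○·░
░░●○●○●○░
░░○·○○●░░
░░░░░░░░░

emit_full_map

○·●●○◇
■■◇○●●
●○○○○○
·○◆○·■
·○○■○·
●○●○●○
○·○○●░

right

░░░░░░░░░
░○·●●○◇░░
░■■◇○●●░░
░●○○○○○░░
░·○○◆·■░░
░·○○■○·░░
░●○●○●○░░
░○·○○●░░░
░░░░░░░░░

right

░░░░░░░░■
○·●●○◇░░■
■■◇○●●○░■
●○○○○○○░■
·○○○◆■·░■
·○○■○·○░■
●○●○●○○░■
○·○○●░░░■
░░░░░░░░■

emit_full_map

○·●●○◇░
■■◇○●●○
●○○○○○○
·○○○◆■·
·○○■○·○
●○●○●○○
○·○○●░░


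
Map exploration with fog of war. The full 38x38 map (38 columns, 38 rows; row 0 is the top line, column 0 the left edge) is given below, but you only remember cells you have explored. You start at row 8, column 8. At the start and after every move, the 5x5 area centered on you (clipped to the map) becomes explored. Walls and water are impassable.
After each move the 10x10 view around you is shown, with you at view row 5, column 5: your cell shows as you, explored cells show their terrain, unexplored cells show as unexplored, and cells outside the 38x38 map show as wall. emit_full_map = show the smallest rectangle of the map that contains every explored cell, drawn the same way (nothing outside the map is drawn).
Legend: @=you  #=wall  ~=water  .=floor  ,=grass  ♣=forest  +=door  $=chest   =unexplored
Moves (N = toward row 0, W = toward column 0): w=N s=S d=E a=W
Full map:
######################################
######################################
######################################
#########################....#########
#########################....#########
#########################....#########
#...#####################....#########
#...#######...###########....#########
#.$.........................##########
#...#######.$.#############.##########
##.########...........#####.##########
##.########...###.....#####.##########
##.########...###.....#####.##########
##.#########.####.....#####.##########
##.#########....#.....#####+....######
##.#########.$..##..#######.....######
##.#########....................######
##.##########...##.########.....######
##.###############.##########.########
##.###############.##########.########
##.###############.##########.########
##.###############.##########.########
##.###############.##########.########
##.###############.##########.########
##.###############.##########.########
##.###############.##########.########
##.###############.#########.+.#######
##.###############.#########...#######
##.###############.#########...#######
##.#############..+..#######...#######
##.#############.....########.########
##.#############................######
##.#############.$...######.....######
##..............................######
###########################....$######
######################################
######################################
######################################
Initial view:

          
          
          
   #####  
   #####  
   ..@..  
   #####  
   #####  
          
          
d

          
          
          
  ######  
  #####.  
  ...@..  
  #####.  
  #####.  
          
          

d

          
          
          
 #######  
 #####..  
 ....@..  
 #####.$  
 #####..  
          
          

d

          
          
          
########  
#####...  
.....@..  
#####.$.  
#####...  
          
          

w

          
          
          
   #####  
########  
#####@..  
........  
#####.$.  
#####...  
          

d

          
          
          
  ######  
########  
####.@.#  
........  
####.$.#  
####...   
          

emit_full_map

   ######
#########
#####.@.#
.........
#####.$.#
#####... 

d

          
          
          
 #######  
########  
###..@##  
........  
###.$.##  
###...    
          

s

          
          
 #######  
########  
###...##  
.....@..  
###.$.##  
###.....  
          
          

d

          
          
#######   
########  
##...###  
.....@..  
##.$.###  
##......  
          
          

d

          
          
######    
########  
#...####  
.....@..  
#.$.####  
#.......  
          
          

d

          
          
#####     
########  
...#####  
.....@..  
.$.#####  
........  
          
          

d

          
          
####      
########  
..######  
.....@..  
$.######  
........  
          
          

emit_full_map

   #######    
##############
#####...######
...........@..
#####.$.######
#####.........

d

          
          
###       
########  
.#######  
.....@..  
.#######  
........  
          
          

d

          
          
##        
########  
########  
.....@..  
########  
........  
          
          

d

          
          
#         
########  
########  
.....@..  
########  
.......#  
          
          

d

          
          
          
########  
########  
.....@..  
########  
......##  
          
          

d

          
          
          
########  
########  
.....@..  
########  
.....###  
          
          

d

          
          
          
#######.  
#######.  
.....@..  
########  
....####  
          
          

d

          
          
          
######..  
######..  
.....@..  
########  
...#####  
          
          

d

          
          
          
#####...  
#####...  
.....@..  
#######.  
..#####.  
          
          

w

          
          
          
   ##...  
#####...  
#####@..  
........  
#######.  
..#####.  
          

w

          
          
          
   ##...  
   ##...  
#####@..  
#####...  
........  
#######.  
..#####.  

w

          
          
          
   ##...  
   ##...  
   ##@..  
#####...  
#####...  
........  
#######.  

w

##########
          
          
   #####  
   ##...  
   ##@..  
   ##...  
#####...  
#####...  
........  

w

##########
##########
          
   #####  
   #####  
   ##@..  
   ##...  
   ##...  
#####...  
#####...  

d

##########
##########
          
  ######  
  ######  
  ##.@..  
  ##....  
  ##....  
####...   
####...   

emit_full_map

                 ######
                 ######
                 ##.@..
                 ##....
   #######       ##....
###################... 
#####...###########... 
...................... 
#####.$.#############. 
#####...........#####. 

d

##########
##########
          
 #######  
 #######  
 ##..@.#  
 ##....#  
 ##....#  
###...    
###...    

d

##########
##########
          
########  
########  
##...@##  
##....##  
##....##  
##...     
##...     

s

##########
          
########  
########  
##....##  
##...@##  
##....##  
##....##  
##...     
.....     

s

          
########  
########  
##....##  
##....##  
##...@##  
##....##  
##....##  
.....     
####.     

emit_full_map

                 ########
                 ########
                 ##....##
                 ##....##
   #######       ##...@##
###################....##
#####...###########....##
......................   
#####.$.#############.   
#####...........#####.   


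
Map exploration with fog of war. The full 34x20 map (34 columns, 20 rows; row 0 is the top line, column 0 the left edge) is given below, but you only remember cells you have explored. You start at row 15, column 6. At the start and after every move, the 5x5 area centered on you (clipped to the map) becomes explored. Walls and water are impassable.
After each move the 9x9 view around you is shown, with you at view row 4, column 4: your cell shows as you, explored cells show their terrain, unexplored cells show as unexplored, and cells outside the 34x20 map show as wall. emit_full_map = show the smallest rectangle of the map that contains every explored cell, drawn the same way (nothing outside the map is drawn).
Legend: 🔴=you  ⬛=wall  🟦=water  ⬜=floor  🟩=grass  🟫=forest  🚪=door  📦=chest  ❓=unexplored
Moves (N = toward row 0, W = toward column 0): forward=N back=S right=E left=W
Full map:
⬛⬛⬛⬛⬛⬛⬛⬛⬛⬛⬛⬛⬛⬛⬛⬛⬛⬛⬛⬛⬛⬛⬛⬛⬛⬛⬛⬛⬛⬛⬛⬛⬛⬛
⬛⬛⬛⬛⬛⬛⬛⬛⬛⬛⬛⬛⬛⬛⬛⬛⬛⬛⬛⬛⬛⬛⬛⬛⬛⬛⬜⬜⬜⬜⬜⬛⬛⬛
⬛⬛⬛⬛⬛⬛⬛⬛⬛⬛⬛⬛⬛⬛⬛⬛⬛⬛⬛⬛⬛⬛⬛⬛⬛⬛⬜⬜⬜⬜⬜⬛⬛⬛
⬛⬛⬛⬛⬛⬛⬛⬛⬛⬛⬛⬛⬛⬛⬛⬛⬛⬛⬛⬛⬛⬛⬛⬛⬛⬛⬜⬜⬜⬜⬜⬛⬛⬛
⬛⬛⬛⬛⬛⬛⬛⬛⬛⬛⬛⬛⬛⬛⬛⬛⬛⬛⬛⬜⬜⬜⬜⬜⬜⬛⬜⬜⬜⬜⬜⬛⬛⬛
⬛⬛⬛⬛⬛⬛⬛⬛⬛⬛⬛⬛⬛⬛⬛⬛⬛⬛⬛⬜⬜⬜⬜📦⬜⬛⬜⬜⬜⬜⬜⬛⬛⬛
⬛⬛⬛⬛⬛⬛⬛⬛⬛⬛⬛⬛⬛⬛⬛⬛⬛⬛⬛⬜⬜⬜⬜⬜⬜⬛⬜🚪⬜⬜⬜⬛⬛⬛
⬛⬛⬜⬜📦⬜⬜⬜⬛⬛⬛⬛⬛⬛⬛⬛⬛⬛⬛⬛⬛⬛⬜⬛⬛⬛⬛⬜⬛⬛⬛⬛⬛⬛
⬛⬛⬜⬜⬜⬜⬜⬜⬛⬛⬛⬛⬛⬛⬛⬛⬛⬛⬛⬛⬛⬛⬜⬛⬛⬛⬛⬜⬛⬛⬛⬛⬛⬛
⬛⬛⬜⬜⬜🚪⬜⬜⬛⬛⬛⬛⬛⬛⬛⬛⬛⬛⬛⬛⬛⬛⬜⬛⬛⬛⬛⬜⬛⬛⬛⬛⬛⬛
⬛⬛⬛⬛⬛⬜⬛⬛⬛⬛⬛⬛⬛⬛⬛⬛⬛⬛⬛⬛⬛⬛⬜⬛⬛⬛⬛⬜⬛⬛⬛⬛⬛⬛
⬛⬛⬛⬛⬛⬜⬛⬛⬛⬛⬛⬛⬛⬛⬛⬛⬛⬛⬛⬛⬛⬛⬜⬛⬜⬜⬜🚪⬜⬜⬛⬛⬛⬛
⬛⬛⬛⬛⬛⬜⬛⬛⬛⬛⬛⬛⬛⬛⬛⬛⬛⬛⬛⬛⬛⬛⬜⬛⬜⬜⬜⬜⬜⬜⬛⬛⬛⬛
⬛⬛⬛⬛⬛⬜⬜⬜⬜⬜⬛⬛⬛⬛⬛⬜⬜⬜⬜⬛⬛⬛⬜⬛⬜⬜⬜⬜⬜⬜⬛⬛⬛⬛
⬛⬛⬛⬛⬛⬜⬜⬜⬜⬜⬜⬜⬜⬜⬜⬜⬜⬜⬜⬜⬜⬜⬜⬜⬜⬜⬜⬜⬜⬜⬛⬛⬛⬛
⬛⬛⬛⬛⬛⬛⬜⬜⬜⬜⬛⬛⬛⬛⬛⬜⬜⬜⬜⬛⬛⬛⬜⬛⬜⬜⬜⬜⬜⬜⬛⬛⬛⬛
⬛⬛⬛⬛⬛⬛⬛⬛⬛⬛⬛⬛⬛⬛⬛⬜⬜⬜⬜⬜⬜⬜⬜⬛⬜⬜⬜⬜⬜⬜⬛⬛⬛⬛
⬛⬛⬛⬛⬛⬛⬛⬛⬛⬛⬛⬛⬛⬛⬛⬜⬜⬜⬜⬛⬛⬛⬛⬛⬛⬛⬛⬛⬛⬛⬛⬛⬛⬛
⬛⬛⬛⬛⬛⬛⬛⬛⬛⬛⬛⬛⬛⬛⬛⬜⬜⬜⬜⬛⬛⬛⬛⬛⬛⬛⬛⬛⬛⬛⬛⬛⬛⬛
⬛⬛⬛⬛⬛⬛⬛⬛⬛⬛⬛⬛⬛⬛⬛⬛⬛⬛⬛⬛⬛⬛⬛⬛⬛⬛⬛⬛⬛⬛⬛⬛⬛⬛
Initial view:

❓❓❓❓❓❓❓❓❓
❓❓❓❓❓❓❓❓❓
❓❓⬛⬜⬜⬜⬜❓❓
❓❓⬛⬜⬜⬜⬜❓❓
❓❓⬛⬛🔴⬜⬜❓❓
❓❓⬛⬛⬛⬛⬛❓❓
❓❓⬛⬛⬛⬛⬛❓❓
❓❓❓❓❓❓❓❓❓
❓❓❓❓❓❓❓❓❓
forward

❓❓❓❓❓❓❓❓❓
❓❓❓❓❓❓❓❓❓
❓❓⬛⬜⬛⬛⬛❓❓
❓❓⬛⬜⬜⬜⬜❓❓
❓❓⬛⬜🔴⬜⬜❓❓
❓❓⬛⬛⬜⬜⬜❓❓
❓❓⬛⬛⬛⬛⬛❓❓
❓❓⬛⬛⬛⬛⬛❓❓
❓❓❓❓❓❓❓❓❓

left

❓❓❓❓❓❓❓❓❓
❓❓❓❓❓❓❓❓❓
❓❓⬛⬛⬜⬛⬛⬛❓
❓❓⬛⬛⬜⬜⬜⬜❓
❓❓⬛⬛🔴⬜⬜⬜❓
❓❓⬛⬛⬛⬜⬜⬜❓
❓❓⬛⬛⬛⬛⬛⬛❓
❓❓❓⬛⬛⬛⬛⬛❓
❓❓❓❓❓❓❓❓❓

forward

❓❓❓❓❓❓❓❓❓
❓❓❓❓❓❓❓❓❓
❓❓⬛⬛⬜⬛⬛❓❓
❓❓⬛⬛⬜⬛⬛⬛❓
❓❓⬛⬛🔴⬜⬜⬜❓
❓❓⬛⬛⬜⬜⬜⬜❓
❓❓⬛⬛⬛⬜⬜⬜❓
❓❓⬛⬛⬛⬛⬛⬛❓
❓❓❓⬛⬛⬛⬛⬛❓

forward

❓❓❓❓❓❓❓❓❓
❓❓❓❓❓❓❓❓❓
❓❓⬛⬛⬜⬛⬛❓❓
❓❓⬛⬛⬜⬛⬛❓❓
❓❓⬛⬛🔴⬛⬛⬛❓
❓❓⬛⬛⬜⬜⬜⬜❓
❓❓⬛⬛⬜⬜⬜⬜❓
❓❓⬛⬛⬛⬜⬜⬜❓
❓❓⬛⬛⬛⬛⬛⬛❓

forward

❓❓❓❓❓❓❓❓❓
❓❓❓❓❓❓❓❓❓
❓❓⬜⬜🚪⬜⬜❓❓
❓❓⬛⬛⬜⬛⬛❓❓
❓❓⬛⬛🔴⬛⬛❓❓
❓❓⬛⬛⬜⬛⬛⬛❓
❓❓⬛⬛⬜⬜⬜⬜❓
❓❓⬛⬛⬜⬜⬜⬜❓
❓❓⬛⬛⬛⬜⬜⬜❓

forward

❓❓❓❓❓❓❓❓❓
❓❓❓❓❓❓❓❓❓
❓❓⬜⬜⬜⬜⬜❓❓
❓❓⬜⬜🚪⬜⬜❓❓
❓❓⬛⬛🔴⬛⬛❓❓
❓❓⬛⬛⬜⬛⬛❓❓
❓❓⬛⬛⬜⬛⬛⬛❓
❓❓⬛⬛⬜⬜⬜⬜❓
❓❓⬛⬛⬜⬜⬜⬜❓

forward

❓❓❓❓❓❓❓❓❓
❓❓❓❓❓❓❓❓❓
❓❓⬜📦⬜⬜⬜❓❓
❓❓⬜⬜⬜⬜⬜❓❓
❓❓⬜⬜🔴⬜⬜❓❓
❓❓⬛⬛⬜⬛⬛❓❓
❓❓⬛⬛⬜⬛⬛❓❓
❓❓⬛⬛⬜⬛⬛⬛❓
❓❓⬛⬛⬜⬜⬜⬜❓

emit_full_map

⬜📦⬜⬜⬜❓
⬜⬜⬜⬜⬜❓
⬜⬜🔴⬜⬜❓
⬛⬛⬜⬛⬛❓
⬛⬛⬜⬛⬛❓
⬛⬛⬜⬛⬛⬛
⬛⬛⬜⬜⬜⬜
⬛⬛⬜⬜⬜⬜
⬛⬛⬛⬜⬜⬜
⬛⬛⬛⬛⬛⬛
❓⬛⬛⬛⬛⬛

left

❓❓❓❓❓❓❓❓❓
❓❓❓❓❓❓❓❓❓
❓❓⬜⬜📦⬜⬜⬜❓
❓❓⬜⬜⬜⬜⬜⬜❓
❓❓⬜⬜🔴🚪⬜⬜❓
❓❓⬛⬛⬛⬜⬛⬛❓
❓❓⬛⬛⬛⬜⬛⬛❓
❓❓❓⬛⬛⬜⬛⬛⬛
❓❓❓⬛⬛⬜⬜⬜⬜

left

⬛❓❓❓❓❓❓❓❓
⬛❓❓❓❓❓❓❓❓
⬛❓⬛⬜⬜📦⬜⬜⬜
⬛❓⬛⬜⬜⬜⬜⬜⬜
⬛❓⬛⬜🔴⬜🚪⬜⬜
⬛❓⬛⬛⬛⬛⬜⬛⬛
⬛❓⬛⬛⬛⬛⬜⬛⬛
⬛❓❓❓⬛⬛⬜⬛⬛
⬛❓❓❓⬛⬛⬜⬜⬜

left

⬛⬛❓❓❓❓❓❓❓
⬛⬛❓❓❓❓❓❓❓
⬛⬛⬛⬛⬜⬜📦⬜⬜
⬛⬛⬛⬛⬜⬜⬜⬜⬜
⬛⬛⬛⬛🔴⬜⬜🚪⬜
⬛⬛⬛⬛⬛⬛⬛⬜⬛
⬛⬛⬛⬛⬛⬛⬛⬜⬛
⬛⬛❓❓❓⬛⬛⬜⬛
⬛⬛❓❓❓⬛⬛⬜⬜

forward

⬛⬛❓❓❓❓❓❓❓
⬛⬛❓❓❓❓❓❓❓
⬛⬛⬛⬛⬛⬛⬛❓❓
⬛⬛⬛⬛⬜⬜📦⬜⬜
⬛⬛⬛⬛🔴⬜⬜⬜⬜
⬛⬛⬛⬛⬜⬜⬜🚪⬜
⬛⬛⬛⬛⬛⬛⬛⬜⬛
⬛⬛⬛⬛⬛⬛⬛⬜⬛
⬛⬛❓❓❓⬛⬛⬜⬛

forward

⬛⬛❓❓❓❓❓❓❓
⬛⬛❓❓❓❓❓❓❓
⬛⬛⬛⬛⬛⬛⬛❓❓
⬛⬛⬛⬛⬛⬛⬛❓❓
⬛⬛⬛⬛🔴⬜📦⬜⬜
⬛⬛⬛⬛⬜⬜⬜⬜⬜
⬛⬛⬛⬛⬜⬜⬜🚪⬜
⬛⬛⬛⬛⬛⬛⬛⬜⬛
⬛⬛⬛⬛⬛⬛⬛⬜⬛

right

⬛❓❓❓❓❓❓❓❓
⬛❓❓❓❓❓❓❓❓
⬛⬛⬛⬛⬛⬛⬛❓❓
⬛⬛⬛⬛⬛⬛⬛❓❓
⬛⬛⬛⬜🔴📦⬜⬜⬜
⬛⬛⬛⬜⬜⬜⬜⬜⬜
⬛⬛⬛⬜⬜⬜🚪⬜⬜
⬛⬛⬛⬛⬛⬛⬜⬛⬛
⬛⬛⬛⬛⬛⬛⬜⬛⬛

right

❓❓❓❓❓❓❓❓❓
❓❓❓❓❓❓❓❓❓
⬛⬛⬛⬛⬛⬛⬛❓❓
⬛⬛⬛⬛⬛⬛⬛❓❓
⬛⬛⬜⬜🔴⬜⬜⬜❓
⬛⬛⬜⬜⬜⬜⬜⬜❓
⬛⬛⬜⬜⬜🚪⬜⬜❓
⬛⬛⬛⬛⬛⬜⬛⬛❓
⬛⬛⬛⬛⬛⬜⬛⬛❓

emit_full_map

⬛⬛⬛⬛⬛⬛⬛❓❓
⬛⬛⬛⬛⬛⬛⬛❓❓
⬛⬛⬜⬜🔴⬜⬜⬜❓
⬛⬛⬜⬜⬜⬜⬜⬜❓
⬛⬛⬜⬜⬜🚪⬜⬜❓
⬛⬛⬛⬛⬛⬜⬛⬛❓
⬛⬛⬛⬛⬛⬜⬛⬛❓
❓❓❓⬛⬛⬜⬛⬛⬛
❓❓❓⬛⬛⬜⬜⬜⬜
❓❓❓⬛⬛⬜⬜⬜⬜
❓❓❓⬛⬛⬛⬜⬜⬜
❓❓❓⬛⬛⬛⬛⬛⬛
❓❓❓❓⬛⬛⬛⬛⬛

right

❓❓❓❓❓❓❓❓❓
❓❓❓❓❓❓❓❓❓
⬛⬛⬛⬛⬛⬛⬛❓❓
⬛⬛⬛⬛⬛⬛⬛❓❓
⬛⬜⬜📦🔴⬜⬜❓❓
⬛⬜⬜⬜⬜⬜⬜❓❓
⬛⬜⬜⬜🚪⬜⬜❓❓
⬛⬛⬛⬛⬜⬛⬛❓❓
⬛⬛⬛⬛⬜⬛⬛❓❓

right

❓❓❓❓❓❓❓❓❓
❓❓❓❓❓❓❓❓❓
⬛⬛⬛⬛⬛⬛⬛❓❓
⬛⬛⬛⬛⬛⬛⬛❓❓
⬜⬜📦⬜🔴⬜⬛❓❓
⬜⬜⬜⬜⬜⬜⬛❓❓
⬜⬜⬜🚪⬜⬜⬛❓❓
⬛⬛⬛⬜⬛⬛❓❓❓
⬛⬛⬛⬜⬛⬛❓❓❓

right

❓❓❓❓❓❓❓❓❓
❓❓❓❓❓❓❓❓❓
⬛⬛⬛⬛⬛⬛⬛❓❓
⬛⬛⬛⬛⬛⬛⬛❓❓
⬜📦⬜⬜🔴⬛⬛❓❓
⬜⬜⬜⬜⬜⬛⬛❓❓
⬜⬜🚪⬜⬜⬛⬛❓❓
⬛⬛⬜⬛⬛❓❓❓❓
⬛⬛⬜⬛⬛❓❓❓❓

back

❓❓❓❓❓❓❓❓❓
⬛⬛⬛⬛⬛⬛⬛❓❓
⬛⬛⬛⬛⬛⬛⬛❓❓
⬜📦⬜⬜⬜⬛⬛❓❓
⬜⬜⬜⬜🔴⬛⬛❓❓
⬜⬜🚪⬜⬜⬛⬛❓❓
⬛⬛⬜⬛⬛⬛⬛❓❓
⬛⬛⬜⬛⬛❓❓❓❓
⬛⬛⬜⬛⬛⬛❓❓❓

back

⬛⬛⬛⬛⬛⬛⬛❓❓
⬛⬛⬛⬛⬛⬛⬛❓❓
⬜📦⬜⬜⬜⬛⬛❓❓
⬜⬜⬜⬜⬜⬛⬛❓❓
⬜⬜🚪⬜🔴⬛⬛❓❓
⬛⬛⬜⬛⬛⬛⬛❓❓
⬛⬛⬜⬛⬛⬛⬛❓❓
⬛⬛⬜⬛⬛⬛❓❓❓
⬛⬛⬜⬜⬜⬜❓❓❓

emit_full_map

⬛⬛⬛⬛⬛⬛⬛⬛⬛⬛
⬛⬛⬛⬛⬛⬛⬛⬛⬛⬛
⬛⬛⬜⬜📦⬜⬜⬜⬛⬛
⬛⬛⬜⬜⬜⬜⬜⬜⬛⬛
⬛⬛⬜⬜⬜🚪⬜🔴⬛⬛
⬛⬛⬛⬛⬛⬜⬛⬛⬛⬛
⬛⬛⬛⬛⬛⬜⬛⬛⬛⬛
❓❓❓⬛⬛⬜⬛⬛⬛❓
❓❓❓⬛⬛⬜⬜⬜⬜❓
❓❓❓⬛⬛⬜⬜⬜⬜❓
❓❓❓⬛⬛⬛⬜⬜⬜❓
❓❓❓⬛⬛⬛⬛⬛⬛❓
❓❓❓❓⬛⬛⬛⬛⬛❓

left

⬛⬛⬛⬛⬛⬛⬛⬛❓
⬛⬛⬛⬛⬛⬛⬛⬛❓
⬜⬜📦⬜⬜⬜⬛⬛❓
⬜⬜⬜⬜⬜⬜⬛⬛❓
⬜⬜⬜🚪🔴⬜⬛⬛❓
⬛⬛⬛⬜⬛⬛⬛⬛❓
⬛⬛⬛⬜⬛⬛⬛⬛❓
❓⬛⬛⬜⬛⬛⬛❓❓
❓⬛⬛⬜⬜⬜⬜❓❓

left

⬛⬛⬛⬛⬛⬛⬛⬛⬛
⬛⬛⬛⬛⬛⬛⬛⬛⬛
⬛⬜⬜📦⬜⬜⬜⬛⬛
⬛⬜⬜⬜⬜⬜⬜⬛⬛
⬛⬜⬜⬜🔴⬜⬜⬛⬛
⬛⬛⬛⬛⬜⬛⬛⬛⬛
⬛⬛⬛⬛⬜⬛⬛⬛⬛
❓❓⬛⬛⬜⬛⬛⬛❓
❓❓⬛⬛⬜⬜⬜⬜❓

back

⬛⬛⬛⬛⬛⬛⬛⬛⬛
⬛⬜⬜📦⬜⬜⬜⬛⬛
⬛⬜⬜⬜⬜⬜⬜⬛⬛
⬛⬜⬜⬜🚪⬜⬜⬛⬛
⬛⬛⬛⬛🔴⬛⬛⬛⬛
⬛⬛⬛⬛⬜⬛⬛⬛⬛
❓❓⬛⬛⬜⬛⬛⬛❓
❓❓⬛⬛⬜⬜⬜⬜❓
❓❓⬛⬛⬜⬜⬜⬜❓

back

⬛⬜⬜📦⬜⬜⬜⬛⬛
⬛⬜⬜⬜⬜⬜⬜⬛⬛
⬛⬜⬜⬜🚪⬜⬜⬛⬛
⬛⬛⬛⬛⬜⬛⬛⬛⬛
⬛⬛⬛⬛🔴⬛⬛⬛⬛
❓❓⬛⬛⬜⬛⬛⬛❓
❓❓⬛⬛⬜⬜⬜⬜❓
❓❓⬛⬛⬜⬜⬜⬜❓
❓❓⬛⬛⬛⬜⬜⬜❓

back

⬛⬜⬜⬜⬜⬜⬜⬛⬛
⬛⬜⬜⬜🚪⬜⬜⬛⬛
⬛⬛⬛⬛⬜⬛⬛⬛⬛
⬛⬛⬛⬛⬜⬛⬛⬛⬛
❓❓⬛⬛🔴⬛⬛⬛❓
❓❓⬛⬛⬜⬜⬜⬜❓
❓❓⬛⬛⬜⬜⬜⬜❓
❓❓⬛⬛⬛⬜⬜⬜❓
❓❓⬛⬛⬛⬛⬛⬛❓

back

⬛⬜⬜⬜🚪⬜⬜⬛⬛
⬛⬛⬛⬛⬜⬛⬛⬛⬛
⬛⬛⬛⬛⬜⬛⬛⬛⬛
❓❓⬛⬛⬜⬛⬛⬛❓
❓❓⬛⬛🔴⬜⬜⬜❓
❓❓⬛⬛⬜⬜⬜⬜❓
❓❓⬛⬛⬛⬜⬜⬜❓
❓❓⬛⬛⬛⬛⬛⬛❓
❓❓❓⬛⬛⬛⬛⬛❓

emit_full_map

⬛⬛⬛⬛⬛⬛⬛⬛⬛⬛
⬛⬛⬛⬛⬛⬛⬛⬛⬛⬛
⬛⬛⬜⬜📦⬜⬜⬜⬛⬛
⬛⬛⬜⬜⬜⬜⬜⬜⬛⬛
⬛⬛⬜⬜⬜🚪⬜⬜⬛⬛
⬛⬛⬛⬛⬛⬜⬛⬛⬛⬛
⬛⬛⬛⬛⬛⬜⬛⬛⬛⬛
❓❓❓⬛⬛⬜⬛⬛⬛❓
❓❓❓⬛⬛🔴⬜⬜⬜❓
❓❓❓⬛⬛⬜⬜⬜⬜❓
❓❓❓⬛⬛⬛⬜⬜⬜❓
❓❓❓⬛⬛⬛⬛⬛⬛❓
❓❓❓❓⬛⬛⬛⬛⬛❓

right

⬜⬜⬜🚪⬜⬜⬛⬛❓
⬛⬛⬛⬜⬛⬛⬛⬛❓
⬛⬛⬛⬜⬛⬛⬛⬛❓
❓⬛⬛⬜⬛⬛⬛❓❓
❓⬛⬛⬜🔴⬜⬜❓❓
❓⬛⬛⬜⬜⬜⬜❓❓
❓⬛⬛⬛⬜⬜⬜❓❓
❓⬛⬛⬛⬛⬛⬛❓❓
❓❓⬛⬛⬛⬛⬛❓❓

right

⬜⬜🚪⬜⬜⬛⬛❓❓
⬛⬛⬜⬛⬛⬛⬛❓❓
⬛⬛⬜⬛⬛⬛⬛❓❓
⬛⬛⬜⬛⬛⬛⬛❓❓
⬛⬛⬜⬜🔴⬜⬜❓❓
⬛⬛⬜⬜⬜⬜⬜❓❓
⬛⬛⬛⬜⬜⬜⬜❓❓
⬛⬛⬛⬛⬛⬛❓❓❓
❓⬛⬛⬛⬛⬛❓❓❓

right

⬜🚪⬜⬜⬛⬛❓❓❓
⬛⬜⬛⬛⬛⬛❓❓❓
⬛⬜⬛⬛⬛⬛⬛❓❓
⬛⬜⬛⬛⬛⬛⬛❓❓
⬛⬜⬜⬜🔴⬜⬛❓❓
⬛⬜⬜⬜⬜⬜⬜❓❓
⬛⬛⬜⬜⬜⬜⬛❓❓
⬛⬛⬛⬛⬛❓❓❓❓
⬛⬛⬛⬛⬛❓❓❓❓

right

🚪⬜⬜⬛⬛❓❓❓❓
⬜⬛⬛⬛⬛❓❓❓❓
⬜⬛⬛⬛⬛⬛⬛❓❓
⬜⬛⬛⬛⬛⬛⬛❓❓
⬜⬜⬜⬜🔴⬛⬛❓❓
⬜⬜⬜⬜⬜⬜⬜❓❓
⬛⬜⬜⬜⬜⬛⬛❓❓
⬛⬛⬛⬛❓❓❓❓❓
⬛⬛⬛⬛❓❓❓❓❓

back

⬜⬛⬛⬛⬛❓❓❓❓
⬜⬛⬛⬛⬛⬛⬛❓❓
⬜⬛⬛⬛⬛⬛⬛❓❓
⬜⬜⬜⬜⬜⬛⬛❓❓
⬜⬜⬜⬜🔴⬜⬜❓❓
⬛⬜⬜⬜⬜⬛⬛❓❓
⬛⬛⬛⬛⬛⬛⬛❓❓
⬛⬛⬛⬛❓❓❓❓❓
❓❓❓❓❓❓❓❓❓

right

⬛⬛⬛⬛❓❓❓❓❓
⬛⬛⬛⬛⬛⬛❓❓❓
⬛⬛⬛⬛⬛⬛⬛❓❓
⬜⬜⬜⬜⬛⬛⬛❓❓
⬜⬜⬜⬜🔴⬜⬜❓❓
⬜⬜⬜⬜⬛⬛⬛❓❓
⬛⬛⬛⬛⬛⬛⬛❓❓
⬛⬛⬛❓❓❓❓❓❓
❓❓❓❓❓❓❓❓❓

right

⬛⬛⬛❓❓❓❓❓❓
⬛⬛⬛⬛⬛❓❓❓❓
⬛⬛⬛⬛⬛⬛⬛❓❓
⬜⬜⬜⬛⬛⬛⬛❓❓
⬜⬜⬜⬜🔴⬜⬜❓❓
⬜⬜⬜⬛⬛⬛⬛❓❓
⬛⬛⬛⬛⬛⬛⬛❓❓
⬛⬛❓❓❓❓❓❓❓
❓❓❓❓❓❓❓❓❓

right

⬛⬛❓❓❓❓❓❓❓
⬛⬛⬛⬛❓❓❓❓❓
⬛⬛⬛⬛⬛⬛⬛❓❓
⬜⬜⬛⬛⬛⬛⬛❓❓
⬜⬜⬜⬜🔴⬜⬜❓❓
⬜⬜⬛⬛⬛⬛⬛❓❓
⬛⬛⬛⬛⬛⬛⬛❓❓
⬛❓❓❓❓❓❓❓❓
❓❓❓❓❓❓❓❓❓

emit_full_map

⬛⬛⬛⬛⬛⬛⬛⬛⬛⬛❓❓❓❓❓
⬛⬛⬛⬛⬛⬛⬛⬛⬛⬛❓❓❓❓❓
⬛⬛⬜⬜📦⬜⬜⬜⬛⬛❓❓❓❓❓
⬛⬛⬜⬜⬜⬜⬜⬜⬛⬛❓❓❓❓❓
⬛⬛⬜⬜⬜🚪⬜⬜⬛⬛❓❓❓❓❓
⬛⬛⬛⬛⬛⬜⬛⬛⬛⬛❓❓❓❓❓
⬛⬛⬛⬛⬛⬜⬛⬛⬛⬛⬛⬛❓❓❓
❓❓❓⬛⬛⬜⬛⬛⬛⬛⬛⬛⬛⬛⬛
❓❓❓⬛⬛⬜⬜⬜⬜⬜⬛⬛⬛⬛⬛
❓❓❓⬛⬛⬜⬜⬜⬜⬜⬜⬜🔴⬜⬜
❓❓❓⬛⬛⬛⬜⬜⬜⬜⬛⬛⬛⬛⬛
❓❓❓⬛⬛⬛⬛⬛⬛⬛⬛⬛⬛⬛⬛
❓❓❓❓⬛⬛⬛⬛⬛❓❓❓❓❓❓
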